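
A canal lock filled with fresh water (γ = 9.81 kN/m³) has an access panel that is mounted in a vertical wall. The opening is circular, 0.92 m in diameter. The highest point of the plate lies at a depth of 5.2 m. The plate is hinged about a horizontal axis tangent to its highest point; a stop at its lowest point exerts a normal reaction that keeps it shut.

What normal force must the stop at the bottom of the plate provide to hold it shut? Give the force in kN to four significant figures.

γ = 9.81 kN/m³.
The centroid is at the centre, 0.46 m below the top of the plate, so the centroid depth is h_c = 5.2 + 0.46 = 5.66 m.
A = π(0.46)² = 0.664761 m².
Resultant F = γ·h_c·A = 9.81 × 5.66 × 0.664761 = 36.9106 kN.
I_c = πr⁴/4 = π × 0.46⁴/4 = 0.0351659 m⁴.
Centre of pressure: y_p = y_c + I_c/(y_c·A) = 5.66 + 0.0351659/(5.66 × 0.664761) = 5.66 + 0.0093463 = 5.66935 m along the plane.
The resultant acts 0.46 + 0.0093463 = 0.469346 m (along the plate) below the hinge at the top edge, so the moment about the hinge is M = F × 0.469346 = 36.9106 × 0.469346 = 17.3238 kN·m.
A normal force at the bottom, 0.92 m from the hinge, must supply this moment: P = 17.3238/0.92 = 18.8302 kN.

P ≈ 18.83 kN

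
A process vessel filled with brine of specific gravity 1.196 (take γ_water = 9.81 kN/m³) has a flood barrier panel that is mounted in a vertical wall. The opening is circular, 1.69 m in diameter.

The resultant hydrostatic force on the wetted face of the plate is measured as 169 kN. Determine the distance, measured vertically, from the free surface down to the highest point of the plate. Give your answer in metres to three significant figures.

d_top ≈ 5.58 m

γ = 1.196 × 9.81 = 11.73276 kN/m³.
A = π(0.845)² = 2.24318 m².
From F = γ·h_c·A, the centroid depth is h_c = 169/(11.73276 × 2.24318) = 6.42129 m.
The centroid is at the centre, 0.845 m below the top of the plate, so the highest point sits at h_top = 6.42129 − 0.845 = 5.57629 m below the surface.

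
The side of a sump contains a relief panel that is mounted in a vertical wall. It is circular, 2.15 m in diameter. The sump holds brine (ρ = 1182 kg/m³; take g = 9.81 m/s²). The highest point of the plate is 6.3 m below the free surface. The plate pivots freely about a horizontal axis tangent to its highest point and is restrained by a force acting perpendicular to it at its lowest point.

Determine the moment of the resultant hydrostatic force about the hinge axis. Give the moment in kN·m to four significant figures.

γ = ρg = 1182 × 9.81 / 1000 = 11.59542 kN/m³.
The centroid is at the centre, 1.075 m below the top of the plate, so the centroid depth is h_c = 6.3 + 1.075 = 7.375 m.
A = π(1.075)² = 3.6305 m².
Resultant F = γ·h_c·A = 11.59542 × 7.375 × 3.6305 = 310.467 kN.
I_c = πr⁴/4 = π × 1.075⁴/4 = 1.04888 m⁴.
Centre of pressure: y_p = y_c + I_c/(y_c·A) = 7.375 + 1.04888/(7.375 × 3.6305) = 7.375 + 0.0391739 = 7.41417 m along the plane.
The resultant acts 1.075 + 0.0391739 = 1.11417 m (along the plate) below the hinge at the top edge, so the moment about the hinge is M = F × 1.11417 = 310.467 × 1.11417 = 345.913 kN·m.

M ≈ 345.9 kN·m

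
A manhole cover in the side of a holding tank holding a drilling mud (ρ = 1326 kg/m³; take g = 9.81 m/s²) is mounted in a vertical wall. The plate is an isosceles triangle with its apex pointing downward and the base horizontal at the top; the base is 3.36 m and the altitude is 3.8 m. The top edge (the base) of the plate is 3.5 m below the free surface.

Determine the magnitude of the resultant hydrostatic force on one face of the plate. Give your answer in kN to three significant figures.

γ = ρg = 1326 × 9.81 / 1000 = 13.00806 kN/m³.
With the apex down, the centroid sits h/3 = 3.8/3 = 1.26667 m below the base (the top edge), so the centroid depth is h_c = 3.5 + 1.26667 = 4.76667 m.
A = ½ × 3.36 × 3.8 = 6.384 m².
Resultant F = γ·h_c·A = 13.00806 × 4.76667 × 6.384 = 395.841 kN.

F ≈ 396 kN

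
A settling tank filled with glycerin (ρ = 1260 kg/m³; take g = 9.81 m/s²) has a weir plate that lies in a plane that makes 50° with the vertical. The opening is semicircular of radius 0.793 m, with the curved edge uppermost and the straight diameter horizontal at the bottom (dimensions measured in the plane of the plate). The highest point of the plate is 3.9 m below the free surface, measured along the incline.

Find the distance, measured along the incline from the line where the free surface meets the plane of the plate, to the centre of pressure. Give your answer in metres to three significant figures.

y_p = 4.37 m

γ = ρg = 1260 × 9.81 / 1000 = 12.3606 kN/m³.
The plate makes 50° with the vertical, i.e. θ = 90° − 50° = 40° to the horizontal. Measuring y along the incline from the free-surface line, vertical depth h = y·sinθ with sinθ = 0.642788.
The centroid lies 4r/(3π) = 0.33656 m above the diameter, so r − 4r/(3π) = 0.793 − 0.33656 = 0.45644 m below the topmost point, so y_c = 3.9 + 0.45644 = 4.35644 m and h_c = 4.35644 × 0.642788 = 2.80027 m.
A = πr²/2 = π × 0.793²/2 = 0.987794 m².
Resultant F = γ·h_c·A = 12.3606 × 2.80027 × 0.987794 = 34.1905 kN.
I_c = (π/8 − 8/(9π))·r⁴ = 0.109757 × 0.793⁴ = 0.0434035 m⁴.
Centre of pressure: y_p = y_c + I_c/(y_c·A) = 4.35644 + 0.0434035/(4.35644 × 0.987794) = 4.35644 + 0.0100862 = 4.36653 m along the plane.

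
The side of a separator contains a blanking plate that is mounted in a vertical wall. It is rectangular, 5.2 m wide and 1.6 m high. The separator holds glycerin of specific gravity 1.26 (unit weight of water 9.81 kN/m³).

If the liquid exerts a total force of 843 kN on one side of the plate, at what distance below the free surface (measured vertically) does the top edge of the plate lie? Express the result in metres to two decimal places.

γ = 1.26 × 9.81 = 12.3606 kN/m³.
A = 5.2 × 1.6 = 8.32 m².
From F = γ·h_c·A, the centroid depth is h_c = 843/(12.3606 × 8.32) = 8.19718 m.
The centroid lies 1.6/2 = 0.8 m below the top edge, so the top edge sits at h_top = 8.19718 − 0.8 = 7.39718 m below the surface.

d_top ≈ 7.40 m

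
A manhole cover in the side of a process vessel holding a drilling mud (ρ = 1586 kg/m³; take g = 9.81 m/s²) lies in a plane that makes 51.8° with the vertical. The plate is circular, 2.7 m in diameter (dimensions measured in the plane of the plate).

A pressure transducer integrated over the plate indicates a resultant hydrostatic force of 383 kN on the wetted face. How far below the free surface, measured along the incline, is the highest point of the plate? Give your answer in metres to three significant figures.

y_top ≈ 5.60 m

γ = ρg = 1586 × 9.81 / 1000 = 15.55866 kN/m³.
A = π(1.35)² = 5.72555 m².
From F = γ·h_c·A, the centroid depth is h_c = 383/(15.55866 × 5.72555) = 4.29942 m.
The plate makes 51.8° with the vertical, i.e. θ = 90° − 51.8° = 38.2° to the horizontal. Measuring y along the incline from the free-surface line, vertical depth h = y·sinθ with sinθ = 0.618408.
Along the incline, y_c = h_c/sinθ = 4.29942/0.618408 = 6.9524 m.
The centroid is at the centre, 1.35 m below the top of the plate, so the highest point sits at y_top = 6.9524 − 1.35 = 5.6024 m along the incline.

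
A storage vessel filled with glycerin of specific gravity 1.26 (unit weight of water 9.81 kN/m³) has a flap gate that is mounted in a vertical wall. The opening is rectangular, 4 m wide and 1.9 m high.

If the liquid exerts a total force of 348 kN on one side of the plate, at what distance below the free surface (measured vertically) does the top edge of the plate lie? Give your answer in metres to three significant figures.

γ = 1.26 × 9.81 = 12.3606 kN/m³.
A = 4 × 1.9 = 7.6 m².
From F = γ·h_c·A, the centroid depth is h_c = 348/(12.3606 × 7.6) = 3.70447 m.
The centroid lies 1.9/2 = 0.95 m below the top edge, so the top edge sits at h_top = 3.70447 − 0.95 = 2.75447 m below the surface.

d_top ≈ 2.75 m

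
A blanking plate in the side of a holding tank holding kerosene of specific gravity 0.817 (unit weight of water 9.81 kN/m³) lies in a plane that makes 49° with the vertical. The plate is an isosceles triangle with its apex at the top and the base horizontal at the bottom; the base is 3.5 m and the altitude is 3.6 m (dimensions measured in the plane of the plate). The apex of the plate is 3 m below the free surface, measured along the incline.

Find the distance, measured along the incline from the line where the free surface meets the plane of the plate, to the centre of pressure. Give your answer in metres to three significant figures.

y_p = 5.53 m

γ = 0.817 × 9.81 = 8.01477 kN/m³.
The plate makes 49° with the vertical, i.e. θ = 90° − 49° = 41° to the horizontal. Measuring y along the incline from the free-surface line, vertical depth h = y·sinθ with sinθ = 0.656059.
With the apex up, the centroid sits 2h/3 = 2 × 3.6/3 = 2.4 m below the apex, so y_c = 3 + 2.4 = 5.4 m and h_c = 5.4 × 0.656059 = 3.54272 m.
A = ½ × 3.5 × 3.6 = 6.3 m².
Resultant F = γ·h_c·A = 8.01477 × 3.54272 × 6.3 = 178.883 kN.
I_c = b·h³/36 = 3.5 × 3.6³/36 = 4.536 m⁴.
Centre of pressure: y_p = y_c + I_c/(y_c·A) = 5.4 + 4.536/(5.4 × 6.3) = 5.4 + 0.133333 = 5.53333 m along the plane.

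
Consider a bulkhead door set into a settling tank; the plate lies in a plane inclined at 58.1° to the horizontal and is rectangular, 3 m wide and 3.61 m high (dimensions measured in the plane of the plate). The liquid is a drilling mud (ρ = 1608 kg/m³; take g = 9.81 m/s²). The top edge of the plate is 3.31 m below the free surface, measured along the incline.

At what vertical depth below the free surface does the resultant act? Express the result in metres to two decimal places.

γ = ρg = 1608 × 9.81 / 1000 = 15.77448 kN/m³.
Let θ = 58.1° be the plate's angle to the horizontal; measure y along the incline from where the plane meets the free surface. Vertical depth h = y·sinθ with sinθ = 0.848972.
The centroid lies 3.61/2 = 1.805 m below the top edge, so y_c = 3.31 + 1.805 = 5.115 m and h_c = 5.115 × 0.848972 = 4.34249 m.
A = 3 × 3.61 = 10.83 m².
Resultant F = γ·h_c·A = 15.77448 × 4.34249 × 10.83 = 741.861 kN.
I_c = b·h³/12 = 3 × 3.61³/12 = 11.7615 m⁴.
Centre of pressure: y_p = y_c + I_c/(y_c·A) = 5.115 + 11.7615/(5.115 × 10.83) = 5.115 + 0.212319 = 5.32732 m along the plane.
Vertically, h_p = y_p·sinθ = 5.32732 × 0.848972 = 4.52275 m.

h_p = 4.52 m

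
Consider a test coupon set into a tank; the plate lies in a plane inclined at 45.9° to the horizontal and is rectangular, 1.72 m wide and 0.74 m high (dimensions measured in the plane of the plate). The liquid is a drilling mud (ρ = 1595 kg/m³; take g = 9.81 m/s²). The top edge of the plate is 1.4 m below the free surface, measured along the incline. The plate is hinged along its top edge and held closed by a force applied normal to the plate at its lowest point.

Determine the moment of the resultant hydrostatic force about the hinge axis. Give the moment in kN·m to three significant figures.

γ = ρg = 1595 × 9.81 / 1000 = 15.64695 kN/m³.
Let θ = 45.9° be the plate's angle to the horizontal; measure y along the incline from where the plane meets the free surface. Vertical depth h = y·sinθ with sinθ = 0.718126.
The centroid lies 0.74/2 = 0.37 m below the top edge, so y_c = 1.4 + 0.37 = 1.77 m and h_c = 1.77 × 0.718126 = 1.27108 m.
A = 1.72 × 0.74 = 1.2728 m².
Resultant F = γ·h_c·A = 15.64695 × 1.27108 × 1.2728 = 25.3141 kN.
I_c = b·h³/12 = 1.72 × 0.74³/12 = 0.0580821 m⁴.
Centre of pressure: y_p = y_c + I_c/(y_c·A) = 1.77 + 0.0580821/(1.77 × 1.2728) = 1.77 + 0.0257815 = 1.79578 m along the plane.
The resultant acts 0.37 + 0.0257815 = 0.395782 m (along the plate) below the hinge at the top edge, so the moment about the hinge is M = F × 0.395782 = 25.3141 × 0.395782 = 10.0189 kN·m.

M ≈ 10.0 kN·m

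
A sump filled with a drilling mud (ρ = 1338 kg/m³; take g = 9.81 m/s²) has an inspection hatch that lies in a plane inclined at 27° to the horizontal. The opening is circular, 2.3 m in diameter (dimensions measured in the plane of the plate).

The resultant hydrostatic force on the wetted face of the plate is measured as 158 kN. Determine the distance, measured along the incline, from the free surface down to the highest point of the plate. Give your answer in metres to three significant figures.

y_top ≈ 5.23 m

γ = ρg = 1338 × 9.81 / 1000 = 13.12578 kN/m³.
A = π(1.15)² = 4.15476 m².
From F = γ·h_c·A, the centroid depth is h_c = 158/(13.12578 × 4.15476) = 2.89725 m.
Let θ = 27° be the plate's angle to the horizontal; measure y along the incline from where the plane meets the free surface. Vertical depth h = y·sinθ with sinθ = 0.453990.
Along the incline, y_c = h_c/sinθ = 2.89725/0.453990 = 6.38175 m.
The centroid is at the centre, 1.15 m below the top of the plate, so the highest point sits at y_top = 6.38175 − 1.15 = 5.23175 m along the incline.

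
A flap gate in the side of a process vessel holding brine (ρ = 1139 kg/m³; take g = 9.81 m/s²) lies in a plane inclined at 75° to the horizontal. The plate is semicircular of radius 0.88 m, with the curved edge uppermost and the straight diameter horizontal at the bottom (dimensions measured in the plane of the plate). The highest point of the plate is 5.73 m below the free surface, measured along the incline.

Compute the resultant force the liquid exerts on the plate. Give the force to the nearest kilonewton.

F ≈ 82 kN

γ = ρg = 1139 × 9.81 / 1000 = 11.17359 kN/m³.
Let θ = 75° be the plate's angle to the horizontal; measure y along the incline from where the plane meets the free surface. Vertical depth h = y·sinθ with sinθ = 0.965926.
The centroid lies 4r/(3π) = 0.373484 m above the diameter, so r − 4r/(3π) = 0.88 − 0.373484 = 0.506516 m below the topmost point, so y_c = 5.73 + 0.506516 = 6.23652 m and h_c = 6.23652 × 0.965926 = 6.02402 m.
A = πr²/2 = π × 0.88²/2 = 1.21642 m².
Resultant F = γ·h_c·A = 11.17359 × 6.02402 × 1.21642 = 81.8771 kN.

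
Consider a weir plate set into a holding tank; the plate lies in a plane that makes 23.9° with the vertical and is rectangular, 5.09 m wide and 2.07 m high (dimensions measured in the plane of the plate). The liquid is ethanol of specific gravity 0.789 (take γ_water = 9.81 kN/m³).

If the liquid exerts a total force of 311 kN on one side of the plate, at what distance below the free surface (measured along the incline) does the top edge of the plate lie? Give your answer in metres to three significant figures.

y_top ≈ 3.14 m

γ = 0.789 × 9.81 = 7.74009 kN/m³.
A = 5.09 × 2.07 = 10.5363 m².
From F = γ·h_c·A, the centroid depth is h_c = 311/(7.74009 × 10.5363) = 3.81352 m.
The plate makes 23.9° with the vertical, i.e. θ = 90° − 23.9° = 66.1° to the horizontal. Measuring y along the incline from the free-surface line, vertical depth h = y·sinθ with sinθ = 0.914254.
Along the incline, y_c = h_c/sinθ = 3.81352/0.914254 = 4.17118 m.
The centroid lies 2.07/2 = 1.035 m below the top edge, so the top edge sits at y_top = 4.17118 − 1.035 = 3.13618 m along the incline.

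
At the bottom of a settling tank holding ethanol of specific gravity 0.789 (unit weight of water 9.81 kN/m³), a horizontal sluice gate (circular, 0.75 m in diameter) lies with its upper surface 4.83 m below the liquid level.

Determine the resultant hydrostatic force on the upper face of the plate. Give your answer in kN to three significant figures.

F ≈ 16.5 kN

γ = 0.789 × 9.81 = 7.74009 kN/m³.
The plate is horizontal, so pressure is uniform at p = γ·h = 7.74009 × 4.83 = 37.3846 kN/m².
A = π(0.375)² = 0.441786 m².
F = p·A = 37.3846 × 0.441786 = 16.516 kN.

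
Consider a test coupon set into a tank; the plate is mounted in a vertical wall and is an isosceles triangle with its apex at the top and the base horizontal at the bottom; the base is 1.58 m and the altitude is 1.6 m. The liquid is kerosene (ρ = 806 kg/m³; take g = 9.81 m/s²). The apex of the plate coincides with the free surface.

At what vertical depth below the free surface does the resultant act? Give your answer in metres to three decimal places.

h_p = 1.200 m

γ = ρg = 806 × 9.81 / 1000 = 7.90686 kN/m³.
With the apex up, the centroid sits 2h/3 = 2 × 1.6/3 = 1.06667 m below the apex, so the centroid depth is h_c = 1.06667 m.
A = ½ × 1.58 × 1.6 = 1.264 m².
Resultant F = γ·h_c·A = 7.90686 × 1.06667 × 1.264 = 10.6606 kN.
I_c = b·h³/36 = 1.58 × 1.6³/36 = 0.179769 m⁴.
Centre of pressure: y_p = y_c + I_c/(y_c·A) = 1.06667 + 0.179769/(1.06667 × 1.264) = 1.06667 + 0.133333 = 1.2 m along the plane.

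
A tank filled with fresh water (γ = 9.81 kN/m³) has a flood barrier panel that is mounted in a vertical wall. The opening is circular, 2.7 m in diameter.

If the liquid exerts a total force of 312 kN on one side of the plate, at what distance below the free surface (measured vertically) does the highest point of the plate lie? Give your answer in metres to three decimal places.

d_top ≈ 4.205 m

γ = 9.81 kN/m³.
A = π(1.35)² = 5.72555 m².
From F = γ·h_c·A, the centroid depth is h_c = 312/(9.81 × 5.72555) = 5.5548 m.
The centroid is at the centre, 1.35 m below the top of the plate, so the highest point sits at h_top = 5.5548 − 1.35 = 4.2048 m below the surface.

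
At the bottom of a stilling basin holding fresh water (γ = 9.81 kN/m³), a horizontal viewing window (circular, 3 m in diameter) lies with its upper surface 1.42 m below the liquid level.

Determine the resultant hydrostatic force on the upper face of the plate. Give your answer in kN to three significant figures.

γ = 9.81 kN/m³.
The plate is horizontal, so pressure is uniform at p = γ·h = 9.81 × 1.42 = 13.9302 kN/m².
A = π(1.5)² = 7.06858 m².
F = p·A = 13.9302 × 7.06858 = 98.4667 kN.

F ≈ 98.5 kN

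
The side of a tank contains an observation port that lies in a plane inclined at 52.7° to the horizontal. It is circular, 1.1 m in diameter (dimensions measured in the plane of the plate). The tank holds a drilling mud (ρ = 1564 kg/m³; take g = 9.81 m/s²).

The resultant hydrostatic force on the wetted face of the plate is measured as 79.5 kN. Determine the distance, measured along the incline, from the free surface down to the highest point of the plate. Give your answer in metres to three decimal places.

y_top ≈ 6.304 m

γ = ρg = 1564 × 9.81 / 1000 = 15.34284 kN/m³.
A = π(0.55)² = 0.950332 m².
From F = γ·h_c·A, the centroid depth is h_c = 79.5/(15.34284 × 0.950332) = 5.45238 m.
Let θ = 52.7° be the plate's angle to the horizontal; measure y along the incline from where the plane meets the free surface. Vertical depth h = y·sinθ with sinθ = 0.795473.
Along the incline, y_c = h_c/sinθ = 5.45238/0.795473 = 6.85426 m.
The centroid is at the centre, 0.55 m below the top of the plate, so the highest point sits at y_top = 6.85426 − 0.55 = 6.30426 m along the incline.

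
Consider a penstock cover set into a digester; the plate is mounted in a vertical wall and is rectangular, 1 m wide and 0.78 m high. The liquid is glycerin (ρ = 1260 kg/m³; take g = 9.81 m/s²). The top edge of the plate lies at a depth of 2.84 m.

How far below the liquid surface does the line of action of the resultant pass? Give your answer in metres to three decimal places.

γ = ρg = 1260 × 9.81 / 1000 = 12.3606 kN/m³.
The centroid lies 0.78/2 = 0.39 m below the top edge, so the centroid depth is h_c = 2.84 + 0.39 = 3.23 m.
A = 1 × 0.78 = 0.78 m².
Resultant F = γ·h_c·A = 12.3606 × 3.23 × 0.78 = 31.1413 kN.
I_c = b·h³/12 = 1 × 0.78³/12 = 0.039546 m⁴.
Centre of pressure: y_p = y_c + I_c/(y_c·A) = 3.23 + 0.039546/(3.23 × 0.78) = 3.23 + 0.0156966 = 3.2457 m along the plane.

h_p = 3.246 m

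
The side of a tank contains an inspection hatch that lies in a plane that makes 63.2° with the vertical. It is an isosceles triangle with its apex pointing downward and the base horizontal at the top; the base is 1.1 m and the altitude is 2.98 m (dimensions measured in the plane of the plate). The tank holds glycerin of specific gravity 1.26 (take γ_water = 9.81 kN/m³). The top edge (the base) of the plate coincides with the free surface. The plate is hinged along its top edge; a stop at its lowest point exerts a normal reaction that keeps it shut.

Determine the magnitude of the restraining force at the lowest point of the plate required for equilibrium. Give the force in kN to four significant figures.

P ≈ 4.537 kN

γ = 1.26 × 9.81 = 12.3606 kN/m³.
The plate makes 63.2° with the vertical, i.e. θ = 90° − 63.2° = 26.8° to the horizontal. Measuring y along the incline from the free-surface line, vertical depth h = y·sinθ with sinθ = 0.450878.
With the apex down, the centroid sits h/3 = 2.98/3 = 0.993333 m below the base (the top edge), so y_c = 0.993333 m and h_c = 0.993333 × 0.450878 = 0.447872 m.
A = ½ × 1.1 × 2.98 = 1.639 m².
Resultant F = γ·h_c·A = 12.3606 × 0.447872 × 1.639 = 9.07345 kN.
I_c = b·h³/36 = 1.1 × 2.98³/36 = 0.80861 m⁴.
Centre of pressure: y_p = y_c + I_c/(y_c·A) = 0.993333 + 0.80861/(0.993333 × 1.639) = 0.993333 + 0.496667 = 1.49 m along the plane.
The resultant acts 0.993333 + 0.496667 = 1.49 m (along the plate) below the hinge at the top edge, so the moment about the hinge is M = F × 1.49 = 9.07345 × 1.49 = 13.5194 kN·m.
A normal force at the bottom, 2.98 m from the hinge, must supply this moment: P = 13.5194/2.98 = 4.53671 kN.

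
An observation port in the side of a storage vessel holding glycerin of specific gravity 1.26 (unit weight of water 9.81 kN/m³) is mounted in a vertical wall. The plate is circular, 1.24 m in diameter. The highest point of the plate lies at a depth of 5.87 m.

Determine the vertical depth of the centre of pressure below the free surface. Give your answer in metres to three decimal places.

h_p = 6.505 m

γ = 1.26 × 9.81 = 12.3606 kN/m³.
The centroid is at the centre, 0.62 m below the top of the plate, so the centroid depth is h_c = 5.87 + 0.62 = 6.49 m.
A = π(0.62)² = 1.20763 m².
Resultant F = γ·h_c·A = 12.3606 × 6.49 × 1.20763 = 96.8764 kN.
I_c = πr⁴/4 = π × 0.62⁴/4 = 0.116053 m⁴.
Centre of pressure: y_p = y_c + I_c/(y_c·A) = 6.49 + 0.116053/(6.49 × 1.20763) = 6.49 + 0.0148074 = 6.50481 m along the plane.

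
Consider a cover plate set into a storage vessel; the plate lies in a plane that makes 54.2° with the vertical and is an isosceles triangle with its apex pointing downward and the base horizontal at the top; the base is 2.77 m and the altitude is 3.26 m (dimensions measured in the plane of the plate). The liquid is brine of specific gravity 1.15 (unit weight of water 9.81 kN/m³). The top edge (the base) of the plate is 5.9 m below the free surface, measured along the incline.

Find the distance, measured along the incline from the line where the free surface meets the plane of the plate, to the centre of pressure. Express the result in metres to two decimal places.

y_p = 7.07 m

γ = 1.15 × 9.81 = 11.2815 kN/m³.
The plate makes 54.2° with the vertical, i.e. θ = 90° − 54.2° = 35.8° to the horizontal. Measuring y along the incline from the free-surface line, vertical depth h = y·sinθ with sinθ = 0.584958.
With the apex down, the centroid sits h/3 = 3.26/3 = 1.08667 m below the base (the top edge), so y_c = 5.9 + 1.08667 = 6.98667 m and h_c = 6.98667 × 0.584958 = 4.08691 m.
A = ½ × 2.77 × 3.26 = 4.5151 m².
Resultant F = γ·h_c·A = 11.2815 × 4.08691 × 4.5151 = 208.175 kN.
I_c = b·h³/36 = 2.77 × 3.26³/36 = 2.66582 m⁴.
Centre of pressure: y_p = y_c + I_c/(y_c·A) = 6.98667 + 2.66582/(6.98667 × 4.5151) = 6.98667 + 0.0845071 = 7.07118 m along the plane.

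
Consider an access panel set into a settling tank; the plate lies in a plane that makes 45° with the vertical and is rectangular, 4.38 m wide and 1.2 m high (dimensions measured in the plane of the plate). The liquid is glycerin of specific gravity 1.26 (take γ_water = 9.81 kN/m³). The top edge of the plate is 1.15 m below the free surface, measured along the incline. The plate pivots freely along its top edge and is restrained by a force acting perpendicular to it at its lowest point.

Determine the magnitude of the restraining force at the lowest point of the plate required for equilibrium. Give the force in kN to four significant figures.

γ = 1.26 × 9.81 = 12.3606 kN/m³.
The plate makes 45° with the vertical, i.e. θ = 90° − 45° = 45° to the horizontal. Measuring y along the incline from the free-surface line, vertical depth h = y·sinθ with sinθ = 0.707107.
The centroid lies 1.2/2 = 0.6 m below the top edge, so y_c = 1.15 + 0.6 = 1.75 m and h_c = 1.75 × 0.707107 = 1.23744 m.
A = 4.38 × 1.2 = 5.256 m².
Resultant F = γ·h_c·A = 12.3606 × 1.23744 × 5.256 = 80.3932 kN.
I_c = b·h³/12 = 4.38 × 1.2³/12 = 0.63072 m⁴.
Centre of pressure: y_p = y_c + I_c/(y_c·A) = 1.75 + 0.63072/(1.75 × 5.256) = 1.75 + 0.0685714 = 1.81857 m along the plane.
The resultant acts 0.6 + 0.0685714 = 0.668571 m (along the plate) below the hinge at the top edge, so the moment about the hinge is M = F × 0.668571 = 80.3932 × 0.668571 = 53.7486 kN·m.
A normal force at the bottom, 1.2 m from the hinge, must supply this moment: P = 53.7486/1.2 = 44.7905 kN.

P ≈ 44.79 kN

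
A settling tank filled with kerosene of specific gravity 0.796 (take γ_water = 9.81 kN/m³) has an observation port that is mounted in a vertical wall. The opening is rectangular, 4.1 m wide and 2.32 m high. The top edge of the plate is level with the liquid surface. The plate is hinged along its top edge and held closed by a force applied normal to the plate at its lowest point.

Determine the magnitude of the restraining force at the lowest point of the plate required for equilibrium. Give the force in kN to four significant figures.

P ≈ 57.44 kN

γ = 0.796 × 9.81 = 7.80876 kN/m³.
The centroid lies 2.32/2 = 1.16 m below the top edge, so the centroid depth is h_c = 1.16 m.
A = 4.1 × 2.32 = 9.512 m².
Resultant F = γ·h_c·A = 7.80876 × 1.16 × 9.512 = 86.1612 kN.
I_c = b·h³/12 = 4.1 × 2.32³/12 = 4.26645 m⁴.
Centre of pressure: y_p = y_c + I_c/(y_c·A) = 1.16 + 4.26645/(1.16 × 9.512) = 1.16 + 0.386667 = 1.54667 m along the plane.
The resultant acts 1.16 + 0.386667 = 1.54667 m (along the plate) below the hinge at the top edge, so the moment about the hinge is M = F × 1.54667 = 86.1612 × 1.54667 = 133.263 kN·m.
A normal force at the bottom, 2.32 m from the hinge, must supply this moment: P = 133.263/2.32 = 57.4409 kN.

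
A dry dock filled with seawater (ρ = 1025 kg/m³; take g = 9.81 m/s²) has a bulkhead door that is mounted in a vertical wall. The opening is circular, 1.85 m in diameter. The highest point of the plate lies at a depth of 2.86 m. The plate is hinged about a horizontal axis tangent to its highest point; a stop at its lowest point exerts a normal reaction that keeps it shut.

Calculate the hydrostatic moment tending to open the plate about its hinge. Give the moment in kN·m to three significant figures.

γ = ρg = 1025 × 9.81 / 1000 = 10.05525 kN/m³.
The centroid is at the centre, 0.925 m below the top of the plate, so the centroid depth is h_c = 2.86 + 0.925 = 3.785 m.
A = π(0.925)² = 2.68803 m².
Resultant F = γ·h_c·A = 10.05525 × 3.785 × 2.68803 = 102.304 kN.
I_c = πr⁴/4 = π × 0.925⁴/4 = 0.574985 m⁴.
Centre of pressure: y_p = y_c + I_c/(y_c·A) = 3.785 + 0.574985/(3.785 × 2.68803) = 3.785 + 0.0565141 = 3.84151 m along the plane.
The resultant acts 0.925 + 0.0565141 = 0.981514 m (along the plate) below the hinge at the top edge, so the moment about the hinge is M = F × 0.981514 = 102.304 × 0.981514 = 100.413 kN·m.

M ≈ 100 kN·m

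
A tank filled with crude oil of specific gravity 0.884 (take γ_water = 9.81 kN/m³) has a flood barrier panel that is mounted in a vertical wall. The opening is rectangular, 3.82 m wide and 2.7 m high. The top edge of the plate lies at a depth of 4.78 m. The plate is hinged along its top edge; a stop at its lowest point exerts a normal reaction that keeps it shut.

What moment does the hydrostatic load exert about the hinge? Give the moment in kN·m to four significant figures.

γ = 0.884 × 9.81 = 8.67204 kN/m³.
The centroid lies 2.7/2 = 1.35 m below the top edge, so the centroid depth is h_c = 4.78 + 1.35 = 6.13 m.
A = 3.82 × 2.7 = 10.314 m².
Resultant F = γ·h_c·A = 8.67204 × 6.13 × 10.314 = 548.288 kN.
I_c = b·h³/12 = 3.82 × 2.7³/12 = 6.26576 m⁴.
Centre of pressure: y_p = y_c + I_c/(y_c·A) = 6.13 + 6.26576/(6.13 × 10.314) = 6.13 + 0.0991029 = 6.2291 m along the plane.
The resultant acts 1.35 + 0.0991029 = 1.4491 m (along the plate) below the hinge at the top edge, so the moment about the hinge is M = F × 1.4491 = 548.288 × 1.4491 = 794.524 kN·m.

M ≈ 794.5 kN·m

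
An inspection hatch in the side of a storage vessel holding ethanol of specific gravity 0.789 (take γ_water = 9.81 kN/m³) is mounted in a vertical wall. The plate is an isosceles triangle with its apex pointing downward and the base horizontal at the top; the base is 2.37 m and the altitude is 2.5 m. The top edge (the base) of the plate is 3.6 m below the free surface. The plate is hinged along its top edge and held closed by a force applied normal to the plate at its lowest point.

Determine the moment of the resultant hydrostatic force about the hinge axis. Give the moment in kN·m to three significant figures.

γ = 0.789 × 9.81 = 7.74009 kN/m³.
With the apex down, the centroid sits h/3 = 2.5/3 = 0.833333 m below the base (the top edge), so the centroid depth is h_c = 3.6 + 0.833333 = 4.43333 m.
A = ½ × 2.37 × 2.5 = 2.9625 m².
Resultant F = γ·h_c·A = 7.74009 × 4.43333 × 2.9625 = 101.656 kN.
I_c = b·h³/36 = 2.37 × 2.5³/36 = 1.02865 m⁴.
Centre of pressure: y_p = y_c + I_c/(y_c·A) = 4.43333 + 1.02865/(4.43333 × 2.9625) = 4.43333 + 0.0783212 = 4.51165 m along the plane.
The resultant acts 0.833333 + 0.0783212 = 0.911654 m (along the plate) below the hinge at the top edge, so the moment about the hinge is M = F × 0.911654 = 101.656 × 0.911654 = 92.6751 kN·m.

M ≈ 92.7 kN·m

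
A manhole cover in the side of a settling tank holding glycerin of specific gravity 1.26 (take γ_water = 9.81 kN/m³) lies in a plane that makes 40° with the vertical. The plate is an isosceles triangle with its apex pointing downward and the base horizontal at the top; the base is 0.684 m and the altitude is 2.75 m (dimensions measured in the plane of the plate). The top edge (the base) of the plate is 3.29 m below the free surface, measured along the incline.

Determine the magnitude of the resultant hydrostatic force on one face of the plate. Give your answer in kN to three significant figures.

γ = 1.26 × 9.81 = 12.3606 kN/m³.
The plate makes 40° with the vertical, i.e. θ = 90° − 40° = 50° to the horizontal. Measuring y along the incline from the free-surface line, vertical depth h = y·sinθ with sinθ = 0.766044.
With the apex down, the centroid sits h/3 = 2.75/3 = 0.916667 m below the base (the top edge), so y_c = 3.29 + 0.916667 = 4.20667 m and h_c = 4.20667 × 0.766044 = 3.22249 m.
A = ½ × 0.684 × 2.75 = 0.9405 m².
Resultant F = γ·h_c·A = 12.3606 × 3.22249 × 0.9405 = 37.4619 kN.

F ≈ 37.5 kN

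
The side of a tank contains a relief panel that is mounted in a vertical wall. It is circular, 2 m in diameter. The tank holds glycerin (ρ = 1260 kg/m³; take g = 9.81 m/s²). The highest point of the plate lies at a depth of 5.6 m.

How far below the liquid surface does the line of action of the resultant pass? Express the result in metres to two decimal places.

h_p = 6.64 m

γ = ρg = 1260 × 9.81 / 1000 = 12.3606 kN/m³.
The centroid is at the centre, 1 m below the top of the plate, so the centroid depth is h_c = 5.6 + 1 = 6.6 m.
A = π(1)² = 3.14159 m².
Resultant F = γ·h_c·A = 12.3606 × 6.6 × 3.14159 = 256.291 kN.
I_c = πr⁴/4 = π × 1⁴/4 = 0.785398 m⁴.
Centre of pressure: y_p = y_c + I_c/(y_c·A) = 6.6 + 0.785398/(6.6 × 3.14159) = 6.6 + 0.0378788 = 6.63788 m along the plane.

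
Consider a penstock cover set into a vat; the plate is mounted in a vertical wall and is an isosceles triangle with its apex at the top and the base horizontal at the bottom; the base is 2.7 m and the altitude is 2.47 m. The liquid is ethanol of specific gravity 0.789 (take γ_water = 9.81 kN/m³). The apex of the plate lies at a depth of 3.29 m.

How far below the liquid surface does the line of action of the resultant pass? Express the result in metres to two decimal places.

γ = 0.789 × 9.81 = 7.74009 kN/m³.
With the apex up, the centroid sits 2h/3 = 2 × 2.47/3 = 1.64667 m below the apex, so the centroid depth is h_c = 3.29 + 1.64667 = 4.93667 m.
A = ½ × 2.7 × 2.47 = 3.3345 m².
Resultant F = γ·h_c·A = 7.74009 × 4.93667 × 3.3345 = 127.412 kN.
I_c = b·h³/36 = 2.7 × 2.47³/36 = 1.13019 m⁴.
Centre of pressure: y_p = y_c + I_c/(y_c·A) = 4.93667 + 1.13019/(4.93667 × 3.3345) = 4.93667 + 0.0686573 = 5.00533 m along the plane.

h_p = 5.01 m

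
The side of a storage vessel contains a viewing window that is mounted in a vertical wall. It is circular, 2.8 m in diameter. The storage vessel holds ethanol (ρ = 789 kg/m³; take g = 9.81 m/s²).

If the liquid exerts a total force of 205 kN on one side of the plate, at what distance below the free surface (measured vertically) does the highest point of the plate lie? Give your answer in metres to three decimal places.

γ = ρg = 789 × 9.81 / 1000 = 7.74009 kN/m³.
A = π(1.4)² = 6.15752 m².
From F = γ·h_c·A, the centroid depth is h_c = 205/(7.74009 × 6.15752) = 4.30132 m.
The centroid is at the centre, 1.4 m below the top of the plate, so the highest point sits at h_top = 4.30132 − 1.4 = 2.90132 m below the surface.

d_top ≈ 2.901 m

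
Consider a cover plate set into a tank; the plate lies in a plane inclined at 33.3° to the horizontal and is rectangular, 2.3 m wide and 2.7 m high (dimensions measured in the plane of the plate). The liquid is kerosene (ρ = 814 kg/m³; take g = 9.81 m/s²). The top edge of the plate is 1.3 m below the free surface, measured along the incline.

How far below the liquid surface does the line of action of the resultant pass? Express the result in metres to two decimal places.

γ = ρg = 814 × 9.81 / 1000 = 7.98534 kN/m³.
Let θ = 33.3° be the plate's angle to the horizontal; measure y along the incline from where the plane meets the free surface. Vertical depth h = y·sinθ with sinθ = 0.549023.
The centroid lies 2.7/2 = 1.35 m below the top edge, so y_c = 1.3 + 1.35 = 2.65 m and h_c = 2.65 × 0.549023 = 1.45491 m.
A = 2.3 × 2.7 = 6.21 m².
Resultant F = γ·h_c·A = 7.98534 × 1.45491 × 6.21 = 72.1475 kN.
I_c = b·h³/12 = 2.3 × 2.7³/12 = 3.77258 m⁴.
Centre of pressure: y_p = y_c + I_c/(y_c·A) = 2.65 + 3.77258/(2.65 × 6.21) = 2.65 + 0.229246 = 2.87925 m along the plane.
Vertically, h_p = y_p·sinθ = 2.87925 × 0.549023 = 1.58077 m.

h_p = 1.58 m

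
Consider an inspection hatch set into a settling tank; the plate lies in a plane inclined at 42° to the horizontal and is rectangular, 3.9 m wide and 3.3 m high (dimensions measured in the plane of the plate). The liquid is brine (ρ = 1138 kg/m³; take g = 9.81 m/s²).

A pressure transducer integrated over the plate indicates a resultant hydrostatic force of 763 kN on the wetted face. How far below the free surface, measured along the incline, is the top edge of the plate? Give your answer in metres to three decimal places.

γ = ρg = 1138 × 9.81 / 1000 = 11.16378 kN/m³.
A = 3.9 × 3.3 = 12.87 m².
From F = γ·h_c·A, the centroid depth is h_c = 763/(11.16378 × 12.87) = 5.31049 m.
Let θ = 42° be the plate's angle to the horizontal; measure y along the incline from where the plane meets the free surface. Vertical depth h = y·sinθ with sinθ = 0.669131.
Along the incline, y_c = h_c/sinθ = 5.31049/0.669131 = 7.9364 m.
The centroid lies 3.3/2 = 1.65 m below the top edge, so the top edge sits at y_top = 7.9364 − 1.65 = 6.2864 m along the incline.

y_top ≈ 6.286 m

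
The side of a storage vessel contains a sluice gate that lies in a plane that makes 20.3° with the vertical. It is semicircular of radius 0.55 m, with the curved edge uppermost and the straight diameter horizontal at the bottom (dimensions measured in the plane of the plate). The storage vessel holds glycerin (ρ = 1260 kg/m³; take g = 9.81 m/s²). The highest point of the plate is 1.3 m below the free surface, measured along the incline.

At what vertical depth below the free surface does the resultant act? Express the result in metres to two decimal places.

γ = ρg = 1260 × 9.81 / 1000 = 12.3606 kN/m³.
The plate makes 20.3° with the vertical, i.e. θ = 90° − 20.3° = 69.7° to the horizontal. Measuring y along the incline from the free-surface line, vertical depth h = y·sinθ with sinθ = 0.937889.
The centroid lies 4r/(3π) = 0.233427 m above the diameter, so r − 4r/(3π) = 0.55 − 0.233427 = 0.316573 m below the topmost point, so y_c = 1.3 + 0.316573 = 1.61657 m and h_c = 1.61657 × 0.937889 = 1.51616 m.
A = πr²/2 = π × 0.55²/2 = 0.475166 m².
Resultant F = γ·h_c·A = 12.3606 × 1.51616 × 0.475166 = 8.90492 kN.
I_c = (π/8 − 8/(9π))·r⁴ = 0.109757 × 0.55⁴ = 0.0100435 m⁴.
Centre of pressure: y_p = y_c + I_c/(y_c·A) = 1.61657 + 0.0100435/(1.61657 × 0.475166) = 1.61657 + 0.0130751 = 1.62965 m along the plane.
Vertically, h_p = y_p·sinθ = 1.62965 × 0.937889 = 1.52843 m.

h_p = 1.53 m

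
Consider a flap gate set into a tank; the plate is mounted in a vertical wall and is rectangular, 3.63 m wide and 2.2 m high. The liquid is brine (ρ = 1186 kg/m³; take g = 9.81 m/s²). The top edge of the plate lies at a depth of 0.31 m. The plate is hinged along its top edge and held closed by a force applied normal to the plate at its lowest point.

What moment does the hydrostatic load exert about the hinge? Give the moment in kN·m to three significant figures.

M ≈ 182 kN·m

γ = ρg = 1186 × 9.81 / 1000 = 11.63466 kN/m³.
The centroid lies 2.2/2 = 1.1 m below the top edge, so the centroid depth is h_c = 0.31 + 1.1 = 1.41 m.
A = 3.63 × 2.2 = 7.986 m².
Resultant F = γ·h_c·A = 11.63466 × 1.41 × 7.986 = 131.009 kN.
I_c = b·h³/12 = 3.63 × 2.2³/12 = 3.22102 m⁴.
Centre of pressure: y_p = y_c + I_c/(y_c·A) = 1.41 + 3.22102/(1.41 × 7.986) = 1.41 + 0.286052 = 1.69605 m along the plane.
The resultant acts 1.1 + 0.286052 = 1.38605 m (along the plate) below the hinge at the top edge, so the moment about the hinge is M = F × 1.38605 = 131.009 × 1.38605 = 181.585 kN·m.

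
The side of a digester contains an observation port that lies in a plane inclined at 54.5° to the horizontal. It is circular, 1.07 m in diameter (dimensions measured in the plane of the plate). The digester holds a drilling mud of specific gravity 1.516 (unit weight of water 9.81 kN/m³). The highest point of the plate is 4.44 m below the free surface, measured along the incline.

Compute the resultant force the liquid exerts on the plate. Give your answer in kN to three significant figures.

γ = 1.516 × 9.81 = 14.87196 kN/m³.
Let θ = 54.5° be the plate's angle to the horizontal; measure y along the incline from where the plane meets the free surface. Vertical depth h = y·sinθ with sinθ = 0.814116.
The centroid is at the centre, 0.535 m below the top of the plate, so y_c = 4.44 + 0.535 = 4.975 m and h_c = 4.975 × 0.814116 = 4.05023 m.
A = π(0.535)² = 0.899202 m².
Resultant F = γ·h_c·A = 14.87196 × 4.05023 × 0.899202 = 54.1633 kN.

F ≈ 54.2 kN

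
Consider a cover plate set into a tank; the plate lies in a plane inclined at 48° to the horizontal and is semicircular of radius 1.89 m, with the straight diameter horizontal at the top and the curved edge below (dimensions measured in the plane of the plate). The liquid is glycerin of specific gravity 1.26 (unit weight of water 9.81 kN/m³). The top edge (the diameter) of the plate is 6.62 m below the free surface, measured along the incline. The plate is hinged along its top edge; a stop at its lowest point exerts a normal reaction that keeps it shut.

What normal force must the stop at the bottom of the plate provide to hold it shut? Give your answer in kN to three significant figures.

γ = 1.26 × 9.81 = 12.3606 kN/m³.
Let θ = 48° be the plate's angle to the horizontal; measure y along the incline from where the plane meets the free surface. Vertical depth h = y·sinθ with sinθ = 0.743145.
The centroid of a semicircle lies 4r/(3π) = 0.802141 m from the diameter, here below the top edge, so y_c = 6.62 + 0.802141 = 7.42214 m and h_c = 7.42214 × 0.743145 = 5.51573 m.
A = πr²/2 = π × 1.89²/2 = 5.61104 m².
Resultant F = γ·h_c·A = 12.3606 × 5.51573 × 5.61104 = 382.548 kN.
I_c = (π/8 − 8/(9π))·r⁴ = 0.109757 × 1.89⁴ = 1.40049 m⁴.
Centre of pressure: y_p = y_c + I_c/(y_c·A) = 7.42214 + 1.40049/(7.42214 × 5.61104) = 7.42214 + 0.0336285 = 7.45577 m along the plane.
The resultant acts 0.802141 + 0.0336285 = 0.835769 m (along the plate) below the hinge at the top edge, so the moment about the hinge is M = F × 0.835769 = 382.548 × 0.835769 = 319.722 kN·m.
A normal force at the bottom, 1.89 m from the hinge, must supply this moment: P = 319.722/1.89 = 169.165 kN.

P ≈ 169 kN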